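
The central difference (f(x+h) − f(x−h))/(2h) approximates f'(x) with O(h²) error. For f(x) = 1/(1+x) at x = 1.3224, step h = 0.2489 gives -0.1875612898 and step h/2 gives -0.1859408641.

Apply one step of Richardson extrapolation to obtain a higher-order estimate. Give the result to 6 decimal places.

-0.185401

Error is O(h^2); halving h shrinks it by 2^2 = 4.
Top: 4(-0.1859408641) − (-0.1875612898) = -0.5562021666
(4*(-0.1859408641) − (-0.1875612898))/(4 − 1) = -0.1854007222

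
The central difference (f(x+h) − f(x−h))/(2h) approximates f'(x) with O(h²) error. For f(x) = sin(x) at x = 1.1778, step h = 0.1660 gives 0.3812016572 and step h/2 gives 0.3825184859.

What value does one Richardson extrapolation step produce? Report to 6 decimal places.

With r = 2 the leading error scales as h^2, so the weight is 2^2 = 4.
A(h/2) − A(h) = 0.3825184859 − 0.3812016572 = 0.0013168287
Divide by 2^2 − 1 = 3: 0.0013168287/3 = 0.0004389429
R = A(h/2) + (A(h/2) − A(h))/3 = 0.3825184859 + 0.0004389429 = 0.3829574288

0.382957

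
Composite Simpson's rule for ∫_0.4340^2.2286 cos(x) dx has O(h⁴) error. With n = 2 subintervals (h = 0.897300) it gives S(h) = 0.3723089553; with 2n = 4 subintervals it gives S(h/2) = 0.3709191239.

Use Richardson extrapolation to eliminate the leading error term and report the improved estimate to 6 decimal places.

0.370826

r = 4, so 2^r = 16.
2^4*A(h/2) = 5.9347059824; minus A(h) gives 5.5623970271.
Denominator 16 − 1 = 15.
Result: 0.3708264685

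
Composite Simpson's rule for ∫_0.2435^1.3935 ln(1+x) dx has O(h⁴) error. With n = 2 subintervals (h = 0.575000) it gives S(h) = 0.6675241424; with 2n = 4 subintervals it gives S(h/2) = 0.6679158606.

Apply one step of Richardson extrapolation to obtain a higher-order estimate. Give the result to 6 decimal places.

r = 4: numerator weight 16, denominator 15.
2^4 × A(h/2) = 10.6866537696; minus A(h) gives 10.0191296272.
R = 10.0191296272/15 = 0.6679419751
Correction |R − A(h/2)| = 2.611e-05; gap |A(h/2) − A(h)| = 3.917e-04.

0.667942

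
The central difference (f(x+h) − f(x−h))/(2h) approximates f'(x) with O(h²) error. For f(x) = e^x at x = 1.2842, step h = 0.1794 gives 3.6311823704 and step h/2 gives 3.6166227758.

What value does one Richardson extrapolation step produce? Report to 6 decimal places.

With r = 2 the leading error scales as h^2, so the weight is 2^2 = 4.
4 × 3.6166227758 = 14.4664911032; 14.4664911032 − 3.6311823704 = 10.8353087328
Denominator 4 − 1 = 3.
So the Richardson estimate is 3.6117695776.
Gap between inputs: 1.456e-02; correction applied: −0.0048531982.

3.611770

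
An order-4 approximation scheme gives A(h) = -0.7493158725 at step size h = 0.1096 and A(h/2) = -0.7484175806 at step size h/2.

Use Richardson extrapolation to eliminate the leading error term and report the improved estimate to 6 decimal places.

Error is O(h^4); halving h shrinks it by 2^4 = 16.
Top: 16(-0.7484175806) − (-0.7493158725) = -11.2253654171
Denominator 16 − 1 = 15.
(16*(-0.7484175806) − (-0.7493158725))/(16 − 1) = -0.7483576945

-0.748358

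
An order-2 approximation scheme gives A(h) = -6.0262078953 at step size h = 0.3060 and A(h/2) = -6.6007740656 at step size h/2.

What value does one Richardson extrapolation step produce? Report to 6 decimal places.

-6.792296

With r = 2 the leading error scales as h^2, so the weight is 2^2 = 4.
Difference of the inputs: -6.6007740656 − (-6.0262078953) = -0.5745661703
Correction (A(h/2) − A(h))/(4 − 1) = (-0.5745661703)/3 = -0.1915220568
R = A(h/2) + (A(h/2) − A(h))/3 = -6.6007740656 − 0.1915220568 = -6.7922961224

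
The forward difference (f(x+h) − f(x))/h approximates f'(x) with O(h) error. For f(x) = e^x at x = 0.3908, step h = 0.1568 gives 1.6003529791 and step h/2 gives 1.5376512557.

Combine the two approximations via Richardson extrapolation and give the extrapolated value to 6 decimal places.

Order 1 gives 2^r = 2 and 2^r − 1 = 1.
2*1.5376512557 = 3.0753025114; subtract 1.6003529791 → 1.4749495323
(2*1.5376512557 − 1.6003529791)/(2 − 1) = 1.4749495323

1.474950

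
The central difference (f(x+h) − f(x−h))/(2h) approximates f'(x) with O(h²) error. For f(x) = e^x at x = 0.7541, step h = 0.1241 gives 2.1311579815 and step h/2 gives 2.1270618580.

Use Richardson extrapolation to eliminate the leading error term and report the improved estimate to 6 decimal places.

2.125696

r = 2, so 2^r = 4.
4×2.1270618580 = 8.5082474320; 8.5082474320 − 2.1311579815 = 6.3770894505
(4×2.1270618580 − 2.1311579815)/(4 − 1) = 2.1256964835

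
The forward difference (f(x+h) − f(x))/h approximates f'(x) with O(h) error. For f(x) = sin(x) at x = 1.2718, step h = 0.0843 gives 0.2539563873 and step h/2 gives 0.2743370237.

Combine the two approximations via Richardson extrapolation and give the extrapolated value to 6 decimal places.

With r = 1 the leading error scales as h^1, so the weight is 2^1 = 2.
Numerator 2 × A(h/2) − A(h) = 2 × 0.2743370237 − 0.2539563873 = 0.2947176601
0.2947176601 ÷ 1 = 0.2947176601

0.294718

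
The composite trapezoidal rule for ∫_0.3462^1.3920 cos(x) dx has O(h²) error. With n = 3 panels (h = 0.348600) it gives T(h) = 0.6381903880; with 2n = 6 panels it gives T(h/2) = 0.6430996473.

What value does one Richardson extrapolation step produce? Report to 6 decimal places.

0.644736

With r = 2 the leading error scales as h^2, so the weight is 2^2 = 4.
Weighted: 2.5723985892 − 0.6381903880 = 1.9342082012
Extrapolated: 1.9342082012 / 3 = 0.6447360671
Correction |R − A(h/2)| = 1.636e-03; gap |A(h/2) − A(h)| = 4.909e-03.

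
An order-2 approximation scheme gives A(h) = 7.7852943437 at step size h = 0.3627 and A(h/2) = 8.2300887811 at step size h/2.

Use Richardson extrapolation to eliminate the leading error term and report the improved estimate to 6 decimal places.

Error is O(h^2); halving h shrinks it by 2^2 = 4.
Numerator 4·A(h/2) − A(h) = 4·8.2300887811 − 7.7852943437 = 25.1350607807
25.1350607807 ÷ 3 = 8.3783535936
Gap between inputs: 4.448e-01; correction applied: +0.1482648125.

8.378354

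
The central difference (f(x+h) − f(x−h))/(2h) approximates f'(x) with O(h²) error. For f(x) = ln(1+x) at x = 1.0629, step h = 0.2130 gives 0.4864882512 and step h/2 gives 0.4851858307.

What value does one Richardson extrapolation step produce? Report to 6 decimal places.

r = 2, so 2^r = 4.
4·0.4851858307 − 0.4864882512 = 1.4542550716
Divide by 2^2 − 1 = 3.
(4·0.4851858307 − 0.4864882512)/(4 − 1) = 0.4847516905
Shift from A(h/2): −0.0004341402.

0.484752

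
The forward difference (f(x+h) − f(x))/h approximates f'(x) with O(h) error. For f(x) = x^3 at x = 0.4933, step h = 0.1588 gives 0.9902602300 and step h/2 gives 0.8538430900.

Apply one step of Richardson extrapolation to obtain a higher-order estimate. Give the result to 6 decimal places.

0.717426

r = 1, so 2^r = 2.
Numerator 2 × A(h/2) − A(h) = 2 × 0.8538430900 − 0.9902602300 = 0.7174259500
Extrapolated: 0.7174259500 / 1 = 0.7174259500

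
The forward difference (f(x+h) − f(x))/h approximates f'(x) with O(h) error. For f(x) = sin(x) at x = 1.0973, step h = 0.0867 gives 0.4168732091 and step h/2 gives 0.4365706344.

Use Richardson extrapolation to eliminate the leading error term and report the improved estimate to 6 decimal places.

0.456268

The method has order 1: 2^1 = 2.
2*0.4365706344 = 0.8731412688; 0.8731412688 − 0.4168732091 = 0.4562680597
Denominator 2 − 1 = 1.
0.4562680597 ÷ 1 = 0.4562680597
Gap between inputs: 1.970e-02; correction applied: +0.0196974253.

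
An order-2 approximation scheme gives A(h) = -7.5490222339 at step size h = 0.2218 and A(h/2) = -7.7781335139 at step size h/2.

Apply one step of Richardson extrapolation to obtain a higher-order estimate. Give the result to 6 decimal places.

Order 2 gives 2^r = 4 and 2^r − 1 = 3.
Numerator 4·A(h/2) − A(h) = 4·(-7.7781335139) − (-7.5490222339) = -23.5635118217
(4·(-7.7781335139) − (-7.5490222339))/(4 − 1) = -7.8545039406
Shift from A(h/2): −0.0763704267.

-7.854504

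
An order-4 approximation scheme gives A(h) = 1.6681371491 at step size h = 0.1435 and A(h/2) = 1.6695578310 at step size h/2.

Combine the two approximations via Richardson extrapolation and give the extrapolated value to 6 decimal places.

1.669653

Error is O(h^4); halving h shrinks it by 2^4 = 16.
16·1.6695578310 − 1.6681371491 = 25.0447881469
Extrapolated: 25.0447881469 / 15 = 1.6696525431
Shift from A(h/2): +0.0000947121.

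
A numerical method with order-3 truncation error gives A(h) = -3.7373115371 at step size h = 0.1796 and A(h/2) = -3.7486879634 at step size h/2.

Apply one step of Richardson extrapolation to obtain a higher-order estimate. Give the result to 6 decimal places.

-3.750313

r = 3, so 2^r = 8.
Numerator 8 × A(h/2) − A(h) = 8 × (-3.7486879634) − (-3.7373115371) = -26.2521921701
(-26.2521921701) ÷ 7 = -3.7503131672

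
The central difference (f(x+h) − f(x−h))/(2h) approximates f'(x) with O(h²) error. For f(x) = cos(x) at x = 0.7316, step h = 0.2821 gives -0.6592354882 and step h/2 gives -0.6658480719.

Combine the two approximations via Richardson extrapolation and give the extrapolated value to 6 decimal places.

The method has order 2: 2^2 = 4.
4*(-0.6658480719) = -2.6633922876; (-2.6633922876) − (-0.6592354882) = -2.0041567994
Divide by 2^2 − 1 = 3.
Extrapolated: (-2.0041567994) / 3 = -0.6680522665

-0.668052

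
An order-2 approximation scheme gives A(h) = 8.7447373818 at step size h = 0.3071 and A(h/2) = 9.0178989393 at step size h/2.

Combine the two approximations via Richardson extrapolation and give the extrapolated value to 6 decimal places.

9.108953

Error is O(h^2); halving h shrinks it by 2^2 = 4.
4*9.0178989393 = 36.0715957572; 36.0715957572 − 8.7447373818 = 27.3268583754
(4*9.0178989393 − 8.7447373818)/(4 − 1) = 9.1089527918
Gap between inputs: 2.732e-01; correction applied: +0.0910538525.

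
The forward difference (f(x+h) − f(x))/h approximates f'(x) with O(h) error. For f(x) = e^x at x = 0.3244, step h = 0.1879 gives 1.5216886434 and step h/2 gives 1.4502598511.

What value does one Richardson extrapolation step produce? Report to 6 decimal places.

1.378831

Leading term ∝ h^1; use weight 2 = 2^1.
2×1.4502598511 − 1.5216886434 = 1.3788310588
Denominator 2 − 1 = 1.
R = 1.3788310588/1 = 1.3788310588
Shift from A(h/2): −0.0714287923.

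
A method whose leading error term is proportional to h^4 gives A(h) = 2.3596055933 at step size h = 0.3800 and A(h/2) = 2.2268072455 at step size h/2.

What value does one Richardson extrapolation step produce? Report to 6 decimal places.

r = 4, so 2^r = 16.
16·2.2268072455 = 35.6289159280; subtract 2.3596055933 → 33.2693103347
33.2693103347 ÷ 15 = 2.2179540223
Correction |R − A(h/2)| = 8.853e-03; gap |A(h/2) − A(h)| = 1.328e-01.

2.217954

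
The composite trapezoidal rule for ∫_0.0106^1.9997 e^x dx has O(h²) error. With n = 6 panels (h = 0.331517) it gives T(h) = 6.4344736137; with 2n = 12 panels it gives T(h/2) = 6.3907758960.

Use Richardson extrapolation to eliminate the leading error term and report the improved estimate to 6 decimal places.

Error is O(h^2); halving h shrinks it by 2^2 = 4.
A(h/2) − A(h) = 6.3907758960 − 6.4344736137 = -0.0436977177
Correction (A(h/2) − A(h))/(4 − 1) = (-0.0436977177)/3 = -0.0145659059
R = A(h/2) + (A(h/2) − A(h))/3 = 6.3907758960 − 0.0145659059 = 6.3762099901

6.376210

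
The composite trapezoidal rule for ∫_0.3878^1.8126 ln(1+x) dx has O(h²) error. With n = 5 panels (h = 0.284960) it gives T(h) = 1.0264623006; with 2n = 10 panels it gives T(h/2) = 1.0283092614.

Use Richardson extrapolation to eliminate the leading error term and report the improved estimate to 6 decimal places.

r = 2, so 2^r = 4.
Weighted: 4.1132370456 − 1.0264623006 = 3.0867747450
Divide by 2^2 − 1 = 3.
(4×1.0283092614 − 1.0264623006)/(4 − 1) = 1.0289249150
Gap between inputs: 1.847e-03; correction applied: +0.0006156536.

1.028925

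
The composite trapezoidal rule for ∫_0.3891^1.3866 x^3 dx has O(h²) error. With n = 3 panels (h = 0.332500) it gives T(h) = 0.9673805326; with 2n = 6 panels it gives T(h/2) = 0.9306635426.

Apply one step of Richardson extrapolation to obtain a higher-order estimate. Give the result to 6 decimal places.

0.918425

Method order is 2; weight 2^2 = 4.
4×0.9306635426 = 3.7226541704; subtract 0.9673805326 → 2.7552736378
Divide by 2^2 − 1 = 3.
So the Richardson estimate is 0.9184245459.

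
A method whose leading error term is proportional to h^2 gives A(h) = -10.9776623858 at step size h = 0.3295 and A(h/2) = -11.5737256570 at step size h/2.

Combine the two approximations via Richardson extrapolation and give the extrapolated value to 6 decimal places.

-11.772413

r = 2: numerator weight 4, denominator 3.
4 × (-11.5737256570) − (-10.9776623858) = -35.3172402422
R = (-35.3172402422)/3 = -11.7724134141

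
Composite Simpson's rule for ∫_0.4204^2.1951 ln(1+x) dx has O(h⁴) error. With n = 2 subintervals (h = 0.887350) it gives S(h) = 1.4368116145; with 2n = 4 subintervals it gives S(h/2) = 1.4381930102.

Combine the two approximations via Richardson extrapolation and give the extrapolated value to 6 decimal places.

1.438285

The method has order 4: 2^4 = 16.
Numerator 16 × A(h/2) − A(h) = 16 × 1.4381930102 − 1.4368116145 = 21.5742765487
Divide by 2^4 − 1 = 15.
R = 21.5742765487/15 = 1.4382851032
Correction |R − A(h/2)| = 9.209e-05; gap |A(h/2) − A(h)| = 1.381e-03.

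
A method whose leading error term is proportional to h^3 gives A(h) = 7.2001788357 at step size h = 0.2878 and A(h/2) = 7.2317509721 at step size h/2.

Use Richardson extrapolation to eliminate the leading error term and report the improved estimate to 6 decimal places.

Order 3 gives 2^r = 8 and 2^r − 1 = 7.
8×7.2317509721 = 57.8540077768; 57.8540077768 − 7.2001788357 = 50.6538289411
Denominator 8 − 1 = 7.
Extrapolated: 50.6538289411 / 7 = 7.2362612773
Gap between inputs: 3.157e-02; correction applied: +0.0045103052.

7.236261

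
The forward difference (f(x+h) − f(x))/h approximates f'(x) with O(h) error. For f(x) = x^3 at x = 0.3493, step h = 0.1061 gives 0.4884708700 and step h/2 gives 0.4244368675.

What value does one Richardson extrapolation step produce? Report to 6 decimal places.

Method order is 1; weight 2^1 = 2.
2×0.4244368675 − 0.4884708700 = 0.3604028650
Divide by 2^1 − 1 = 1.
Result: 0.3604028650
Correction |R − A(h/2)| = 6.403e-02; gap |A(h/2) − A(h)| = 6.403e-02.

0.360403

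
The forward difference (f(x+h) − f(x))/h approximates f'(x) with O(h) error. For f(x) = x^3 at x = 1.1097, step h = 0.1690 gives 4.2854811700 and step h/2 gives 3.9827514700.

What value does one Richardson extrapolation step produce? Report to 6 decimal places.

Order 1 gives 2^r = 2 and 2^r − 1 = 1.
A(h/2) − A(h) = 3.9827514700 − 4.2854811700 = -0.3027297000
Correction (A(h/2) − A(h))/(2 − 1) = (-0.3027297000)/1 = -0.3027297000
R = A(h/2) + (A(h/2) − A(h))/1 = 3.9827514700 − 0.3027297000 = 3.6800217700

3.680022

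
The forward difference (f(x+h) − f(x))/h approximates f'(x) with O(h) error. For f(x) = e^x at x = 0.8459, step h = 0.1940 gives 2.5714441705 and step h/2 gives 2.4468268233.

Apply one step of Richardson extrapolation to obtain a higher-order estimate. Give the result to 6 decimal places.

2.322209

Order 1 gives 2^r = 2 and 2^r − 1 = 1.
2^1 × A(h/2) = 4.8936536466; minus A(h) gives 2.3222094761.
Extrapolated: 2.3222094761 / 1 = 2.3222094761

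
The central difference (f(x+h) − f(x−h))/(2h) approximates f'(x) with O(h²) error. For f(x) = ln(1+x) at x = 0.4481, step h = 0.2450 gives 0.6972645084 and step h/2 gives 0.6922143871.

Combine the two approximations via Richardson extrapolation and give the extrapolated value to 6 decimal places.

0.690531

Error is O(h^2); halving h shrinks it by 2^2 = 4.
4 × 0.6922143871 = 2.7688575484; subtract 0.6972645084 → 2.0715930400
Denominator 4 − 1 = 3.
Extrapolated: 2.0715930400 / 3 = 0.6905310133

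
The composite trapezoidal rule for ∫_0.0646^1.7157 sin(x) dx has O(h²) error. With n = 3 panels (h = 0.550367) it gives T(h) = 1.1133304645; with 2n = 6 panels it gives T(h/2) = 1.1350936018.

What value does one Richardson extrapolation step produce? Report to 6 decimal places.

1.142348

With r = 2 the leading error scales as h^2, so the weight is 2^2 = 4.
A(h/2) − A(h) = 1.1350936018 − 1.1133304645 = 0.0217631373
Divide by 2^2 − 1 = 3: 0.0217631373/3 = 0.0072543791
R = 1.1350936018 + 0.0072543791 = 1.1423479809
Gap between inputs: 2.176e-02; correction applied: +0.0072543791.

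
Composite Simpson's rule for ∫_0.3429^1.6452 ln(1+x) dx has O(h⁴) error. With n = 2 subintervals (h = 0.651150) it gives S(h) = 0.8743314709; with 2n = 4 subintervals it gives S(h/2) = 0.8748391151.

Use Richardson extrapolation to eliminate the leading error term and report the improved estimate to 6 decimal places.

0.874873

Leading term ∝ h^4; use weight 16 = 2^4.
Weighted: 13.9974258416 − 0.8743314709 = 13.1230943707
Divide by 2^4 − 1 = 15.
R = 13.1230943707/15 = 0.8748729580
Shift from A(h/2): +0.0000338429.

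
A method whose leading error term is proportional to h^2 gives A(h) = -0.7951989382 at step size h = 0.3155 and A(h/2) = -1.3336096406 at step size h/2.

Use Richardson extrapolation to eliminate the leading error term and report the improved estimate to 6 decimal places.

-1.513080

r = 2, so 2^r = 4.
4 × (-1.3336096406) − (-0.7951989382) = -4.5392396242
Divide by 2^2 − 1 = 3.
Extrapolated: (-4.5392396242) / 3 = -1.5130798747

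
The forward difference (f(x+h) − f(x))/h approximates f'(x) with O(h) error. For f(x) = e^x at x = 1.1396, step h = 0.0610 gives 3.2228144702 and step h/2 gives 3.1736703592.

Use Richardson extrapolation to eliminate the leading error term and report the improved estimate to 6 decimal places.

Method order is 1; weight 2^1 = 2.
Numerator 2×A(h/2) − A(h) = 2×3.1736703592 − 3.2228144702 = 3.1245262482
Extrapolated: 3.1245262482 / 1 = 3.1245262482
Gap between inputs: 4.914e-02; correction applied: −0.0491441110.

3.124526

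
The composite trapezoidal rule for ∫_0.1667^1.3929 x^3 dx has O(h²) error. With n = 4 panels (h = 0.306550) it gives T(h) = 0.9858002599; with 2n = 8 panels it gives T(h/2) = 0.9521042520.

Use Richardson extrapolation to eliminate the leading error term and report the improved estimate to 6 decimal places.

0.940872

Leading term ∝ h^2; use weight 4 = 2^2.
2^2×A(h/2) = 3.8084170080; minus A(h) gives 2.8226167481.
Denominator 4 − 1 = 3.
2.8226167481 ÷ 3 = 0.9408722494
Gap between inputs: 3.370e-02; correction applied: −0.0112320026.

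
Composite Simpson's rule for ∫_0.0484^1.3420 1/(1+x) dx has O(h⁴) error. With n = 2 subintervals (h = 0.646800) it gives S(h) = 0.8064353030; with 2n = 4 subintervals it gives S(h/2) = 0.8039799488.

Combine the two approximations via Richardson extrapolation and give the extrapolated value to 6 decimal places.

Leading term ∝ h^4; use weight 16 = 2^4.
Weighted: 12.8636791808 − 0.8064353030 = 12.0572438778
(16*0.8039799488 − 0.8064353030)/(16 − 1) = 0.8038162585

0.803816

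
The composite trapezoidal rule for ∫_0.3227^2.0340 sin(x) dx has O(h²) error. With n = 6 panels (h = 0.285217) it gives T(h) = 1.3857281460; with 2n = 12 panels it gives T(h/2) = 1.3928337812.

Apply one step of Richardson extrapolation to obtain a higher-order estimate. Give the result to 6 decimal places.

Method order is 2; weight 2^2 = 4.
A(h/2) − A(h) = 1.3928337812 − 1.3857281460 = 0.0071056352
Divide by 2^2 − 1 = 3: 0.0071056352/3 = 0.0023685451
R = 1.3928337812 + 0.0023685451 = 1.3952023263

1.395202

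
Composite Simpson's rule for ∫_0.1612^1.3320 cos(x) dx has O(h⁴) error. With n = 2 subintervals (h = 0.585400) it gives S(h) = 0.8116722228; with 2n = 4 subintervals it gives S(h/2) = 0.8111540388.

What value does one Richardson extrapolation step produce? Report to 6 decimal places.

Method order is 4; weight 2^4 = 16.
Difference of the inputs: 0.8111540388 − 0.8116722228 = -0.0005181840
Divide by 2^4 − 1 = 15: (-0.0005181840)/15 = -0.0000345456
R = 0.8111540388 − 0.0000345456 = 0.8111194932
Correction |R − A(h/2)| = 3.455e-05; gap |A(h/2) − A(h)| = 5.182e-04.

0.811119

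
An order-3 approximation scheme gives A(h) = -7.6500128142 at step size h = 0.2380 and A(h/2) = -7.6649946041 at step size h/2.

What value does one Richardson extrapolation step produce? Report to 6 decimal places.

r = 3, so 2^r = 8.
Top: 8(-7.6649946041) − (-7.6500128142) = -53.6699440186
R = (-53.6699440186)/7 = -7.6671348598
Correction |R − A(h/2)| = 2.140e-03; gap |A(h/2) − A(h)| = 1.498e-02.

-7.667135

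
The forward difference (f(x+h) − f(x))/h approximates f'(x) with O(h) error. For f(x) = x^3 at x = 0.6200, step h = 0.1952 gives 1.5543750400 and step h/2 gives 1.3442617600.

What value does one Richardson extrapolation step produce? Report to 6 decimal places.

Order 1 gives 2^r = 2 and 2^r − 1 = 1.
2·1.3442617600 − 1.5543750400 = 1.1341484800
Divide by 2^1 − 1 = 1.
So the Richardson estimate is 1.1341484800.
Shift from A(h/2): −0.2101132800.

1.134148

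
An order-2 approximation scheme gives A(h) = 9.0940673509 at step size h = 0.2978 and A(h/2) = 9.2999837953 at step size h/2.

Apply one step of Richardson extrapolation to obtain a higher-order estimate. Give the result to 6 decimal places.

9.368623

r = 2, so 2^r = 4.
2^2*A(h/2) = 37.1999351812; minus A(h) gives 28.1058678303.
(4*9.2999837953 − 9.0940673509)/(4 − 1) = 9.3686226101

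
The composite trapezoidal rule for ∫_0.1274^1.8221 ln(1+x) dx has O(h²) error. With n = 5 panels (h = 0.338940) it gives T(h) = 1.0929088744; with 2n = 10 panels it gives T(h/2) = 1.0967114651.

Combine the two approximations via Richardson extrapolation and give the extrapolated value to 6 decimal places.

The method has order 2: 2^2 = 4.
Weighted: 4.3868458604 − 1.0929088744 = 3.2939369860
Extrapolated: 3.2939369860 / 3 = 1.0979789953

1.097979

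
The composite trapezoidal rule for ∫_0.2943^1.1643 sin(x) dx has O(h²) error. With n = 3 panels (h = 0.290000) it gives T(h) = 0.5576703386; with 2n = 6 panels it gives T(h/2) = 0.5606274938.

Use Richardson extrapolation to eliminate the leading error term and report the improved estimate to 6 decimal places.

0.561613

Error is O(h^2); halving h shrinks it by 2^2 = 4.
Difference of the inputs: 0.5606274938 − 0.5576703386 = 0.0029571552
Divide by 2^2 − 1 = 3: 0.0029571552/3 = 0.0009857184
R = A(h/2) + (A(h/2) − A(h))/3 = 0.5606274938 + 0.0009857184 = 0.5616132122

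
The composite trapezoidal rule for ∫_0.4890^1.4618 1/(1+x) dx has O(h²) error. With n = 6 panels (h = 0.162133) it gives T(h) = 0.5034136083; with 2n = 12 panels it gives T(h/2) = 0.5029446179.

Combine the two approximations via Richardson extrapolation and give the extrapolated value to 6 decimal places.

0.502788

r = 2, so 2^r = 4.
Numerator 4 × A(h/2) − A(h) = 4 × 0.5029446179 − 0.5034136083 = 1.5083648633
Divide by 2^2 − 1 = 3.
So the Richardson estimate is 0.5027882878.
Correction |R − A(h/2)| = 1.563e-04; gap |A(h/2) − A(h)| = 4.690e-04.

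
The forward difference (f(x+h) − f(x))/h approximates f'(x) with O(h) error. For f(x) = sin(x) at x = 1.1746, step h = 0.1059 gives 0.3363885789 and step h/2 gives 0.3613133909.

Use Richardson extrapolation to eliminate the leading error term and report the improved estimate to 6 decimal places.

r = 1: numerator weight 2, denominator 1.
A(h/2) − A(h) = 0.3613133909 − 0.3363885789 = 0.0249248120
Correction (A(h/2) − A(h))/(2 − 1) = 0.0249248120/1 = 0.0249248120
R = 0.3613133909 + 0.0249248120 = 0.3862382029
Shift from A(h/2): +0.0249248120.

0.386238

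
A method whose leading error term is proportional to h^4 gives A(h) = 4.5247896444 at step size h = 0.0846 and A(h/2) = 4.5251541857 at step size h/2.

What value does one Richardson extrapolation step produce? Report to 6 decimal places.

Error is O(h^4); halving h shrinks it by 2^4 = 16.
16·4.5251541857 = 72.4024669712; 72.4024669712 − 4.5247896444 = 67.8776773268
R = 67.8776773268/15 = 4.5251784885
Correction |R − A(h/2)| = 2.430e-05; gap |A(h/2) − A(h)| = 3.645e-04.

4.525178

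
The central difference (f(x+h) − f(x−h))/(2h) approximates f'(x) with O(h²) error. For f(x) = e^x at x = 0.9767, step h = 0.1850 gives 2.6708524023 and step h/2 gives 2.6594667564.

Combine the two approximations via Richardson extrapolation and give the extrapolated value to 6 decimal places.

2.655672

With r = 2 the leading error scales as h^2, so the weight is 2^2 = 4.
Top: 4(2.6594667564) − (2.6708524023) = 7.9670146233
(4×2.6594667564 − 2.6708524023)/(4 − 1) = 2.6556715411
Shift from A(h/2): −0.0037952153.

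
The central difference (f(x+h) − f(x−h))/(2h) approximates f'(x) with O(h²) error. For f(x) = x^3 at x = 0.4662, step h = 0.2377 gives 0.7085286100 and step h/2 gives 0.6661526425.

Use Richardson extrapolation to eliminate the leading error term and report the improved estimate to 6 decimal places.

0.652027

Method order is 2; weight 2^2 = 4.
4·0.6661526425 = 2.6646105700; subtract 0.7085286100 → 1.9560819600
R = 1.9560819600/3 = 0.6520273200
Correction |R − A(h/2)| = 1.413e-02; gap |A(h/2) − A(h)| = 4.238e-02.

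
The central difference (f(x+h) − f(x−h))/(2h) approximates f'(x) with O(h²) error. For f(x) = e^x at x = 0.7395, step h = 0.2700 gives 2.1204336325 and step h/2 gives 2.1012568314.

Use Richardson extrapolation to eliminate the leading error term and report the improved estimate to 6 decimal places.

2.094865

r = 2: numerator weight 4, denominator 3.
Numerator 4×A(h/2) − A(h) = 4×2.1012568314 − 2.1204336325 = 6.2845936931
Divide by 2^2 − 1 = 3.
(4×2.1012568314 − 2.1204336325)/(4 − 1) = 2.0948645644
Gap between inputs: 1.918e-02; correction applied: −0.0063922670.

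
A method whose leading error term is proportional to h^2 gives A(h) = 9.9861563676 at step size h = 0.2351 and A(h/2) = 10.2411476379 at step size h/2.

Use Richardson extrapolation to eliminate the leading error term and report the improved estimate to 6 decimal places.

10.326145

With r = 2 the leading error scales as h^2, so the weight is 2^2 = 4.
4 × 10.2411476379 − 9.9861563676 = 30.9784341840
(4 × 10.2411476379 − 9.9861563676)/(4 − 1) = 10.3261447280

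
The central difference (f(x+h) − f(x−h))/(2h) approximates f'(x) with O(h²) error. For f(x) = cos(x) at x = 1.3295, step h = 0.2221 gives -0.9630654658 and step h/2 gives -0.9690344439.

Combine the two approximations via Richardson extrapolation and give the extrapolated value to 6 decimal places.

With r = 2 the leading error scales as h^2, so the weight is 2^2 = 4.
2^2×A(h/2) = -3.8761377756; minus A(h) gives -2.9130723098.
Divide by 2^2 − 1 = 3.
Result: -0.9710241033
Gap between inputs: 5.969e-03; correction applied: −0.0019896594.

-0.971024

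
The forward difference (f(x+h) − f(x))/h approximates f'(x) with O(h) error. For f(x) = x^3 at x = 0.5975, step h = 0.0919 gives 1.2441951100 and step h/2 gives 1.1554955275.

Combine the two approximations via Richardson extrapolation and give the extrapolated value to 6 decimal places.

With r = 1 the leading error scales as h^1, so the weight is 2^1 = 2.
A(h/2) − A(h) = 1.1554955275 − 1.2441951100 = -0.0886995825
Correction (A(h/2) − A(h))/(2 − 1) = (-0.0886995825)/1 = -0.0886995825
R = 1.1554955275 − 0.0886995825 = 1.0667959450
Gap between inputs: 8.870e-02; correction applied: −0.0886995825.

1.066796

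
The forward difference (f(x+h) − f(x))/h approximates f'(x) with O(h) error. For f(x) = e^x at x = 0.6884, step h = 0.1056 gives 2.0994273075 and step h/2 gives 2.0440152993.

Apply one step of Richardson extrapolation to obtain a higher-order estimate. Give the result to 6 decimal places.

1.988603

The method has order 1: 2^1 = 2.
2×2.0440152993 = 4.0880305986; subtract 2.0994273075 → 1.9886032911
Denominator 2 − 1 = 1.
R = 1.9886032911/1 = 1.9886032911
Shift from A(h/2): −0.0554120082.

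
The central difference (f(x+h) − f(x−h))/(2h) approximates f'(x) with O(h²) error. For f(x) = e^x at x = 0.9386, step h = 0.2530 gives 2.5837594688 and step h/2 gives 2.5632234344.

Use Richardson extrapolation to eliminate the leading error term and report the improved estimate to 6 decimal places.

2.556378

Method order is 2; weight 2^2 = 4.
4×2.5632234344 = 10.2528937376; 10.2528937376 − 2.5837594688 = 7.6691342688
(4×2.5632234344 − 2.5837594688)/(4 − 1) = 2.5563780896
Gap between inputs: 2.054e-02; correction applied: −0.0068453448.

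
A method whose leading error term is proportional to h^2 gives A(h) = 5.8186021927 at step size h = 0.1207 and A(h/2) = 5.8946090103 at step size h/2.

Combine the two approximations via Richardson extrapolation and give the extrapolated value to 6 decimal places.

The method has order 2: 2^2 = 4.
4×5.8946090103 − 5.8186021927 = 17.7598338485
Denominator 4 − 1 = 3.
17.7598338485 ÷ 3 = 5.9199446162
Shift from A(h/2): +0.0253356059.

5.919945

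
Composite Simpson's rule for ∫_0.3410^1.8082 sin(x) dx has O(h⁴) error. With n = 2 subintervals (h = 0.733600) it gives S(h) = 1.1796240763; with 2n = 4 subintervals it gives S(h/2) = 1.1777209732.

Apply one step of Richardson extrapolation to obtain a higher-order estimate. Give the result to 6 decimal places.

1.177594

Order 4 gives 2^r = 16 and 2^r − 1 = 15.
Weighted: 18.8435355712 − 1.1796240763 = 17.6639114949
(16*1.1777209732 − 1.1796240763)/(16 − 1) = 1.1775940997
Shift from A(h/2): −0.0001268735.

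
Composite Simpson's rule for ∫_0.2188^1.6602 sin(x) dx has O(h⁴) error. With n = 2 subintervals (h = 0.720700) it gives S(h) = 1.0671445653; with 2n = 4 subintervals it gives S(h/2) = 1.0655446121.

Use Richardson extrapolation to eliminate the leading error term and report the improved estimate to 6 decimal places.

1.065438

Method order is 4; weight 2^4 = 16.
Weighted: 17.0487137936 − 1.0671445653 = 15.9815692283
Divide by 2^4 − 1 = 15.
Result: 1.0654379486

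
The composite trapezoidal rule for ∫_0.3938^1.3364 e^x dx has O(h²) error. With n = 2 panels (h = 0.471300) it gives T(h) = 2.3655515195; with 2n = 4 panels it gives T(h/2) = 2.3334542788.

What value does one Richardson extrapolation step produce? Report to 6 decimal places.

2.322755

Error is O(h^2); halving h shrinks it by 2^2 = 4.
A(h/2) − A(h) = 2.3334542788 − 2.3655515195 = -0.0320972407
Correction (A(h/2) − A(h))/(4 − 1) = (-0.0320972407)/3 = -0.0106990802
R = 2.3334542788 − 0.0106990802 = 2.3227551986
Gap between inputs: 3.210e-02; correction applied: −0.0106990802.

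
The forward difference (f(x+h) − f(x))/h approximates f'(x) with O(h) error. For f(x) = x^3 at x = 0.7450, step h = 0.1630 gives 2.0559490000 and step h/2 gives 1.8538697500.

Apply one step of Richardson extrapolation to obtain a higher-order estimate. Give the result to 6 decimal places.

1.651791

r = 1, so 2^r = 2.
2·1.8538697500 = 3.7077395000; 3.7077395000 − 2.0559490000 = 1.6517905000
Denominator 2 − 1 = 1.
Extrapolated: 1.6517905000 / 1 = 1.6517905000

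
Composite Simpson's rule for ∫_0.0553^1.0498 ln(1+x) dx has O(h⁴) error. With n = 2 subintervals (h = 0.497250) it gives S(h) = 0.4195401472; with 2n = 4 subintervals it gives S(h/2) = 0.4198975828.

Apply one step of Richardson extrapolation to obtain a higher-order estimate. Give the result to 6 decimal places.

0.419921

Leading term ∝ h^4; use weight 16 = 2^4.
Difference of the inputs: 0.4198975828 − 0.4195401472 = 0.0003574356
Correction (A(h/2) − A(h))/(16 − 1) = 0.0003574356/15 = 0.0000238290
R = A(h/2) + (A(h/2) − A(h))/15 = 0.4198975828 + 0.0000238290 = 0.4199214118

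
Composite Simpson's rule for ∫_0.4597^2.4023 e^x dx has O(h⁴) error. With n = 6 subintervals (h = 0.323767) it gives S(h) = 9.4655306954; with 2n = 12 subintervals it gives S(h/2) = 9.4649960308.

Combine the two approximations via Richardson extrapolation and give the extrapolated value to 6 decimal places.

9.464960

Order 4 gives 2^r = 16 and 2^r − 1 = 15.
2^4×A(h/2) = 151.4399364928; minus A(h) gives 141.9744057974.
Divide by 2^4 − 1 = 15.
Result: 9.4649603865
Correction |R − A(h/2)| = 3.564e-05; gap |A(h/2) − A(h)| = 5.347e-04.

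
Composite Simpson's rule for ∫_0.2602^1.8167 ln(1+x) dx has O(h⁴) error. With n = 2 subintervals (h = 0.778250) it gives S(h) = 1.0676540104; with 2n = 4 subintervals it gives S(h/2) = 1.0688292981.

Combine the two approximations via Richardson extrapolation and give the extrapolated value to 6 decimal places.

The method has order 4: 2^4 = 16.
A(h/2) − A(h) = 1.0688292981 − 1.0676540104 = 0.0011752877
Correction (A(h/2) − A(h))/(16 − 1) = 0.0011752877/15 = 0.0000783525
R = A(h/2) + (A(h/2) − A(h))/15 = 1.0688292981 + 0.0000783525 = 1.0689076506
Shift from A(h/2): +0.0000783525.

1.068908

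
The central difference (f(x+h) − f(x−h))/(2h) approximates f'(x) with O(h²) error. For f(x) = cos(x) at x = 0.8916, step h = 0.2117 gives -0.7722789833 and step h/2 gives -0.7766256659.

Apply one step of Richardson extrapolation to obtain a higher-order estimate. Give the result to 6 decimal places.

-0.778075

r = 2, so 2^r = 4.
Top: 4(-0.7766256659) − (-0.7722789833) = -2.3342236803
R = (-2.3342236803)/3 = -0.7780745601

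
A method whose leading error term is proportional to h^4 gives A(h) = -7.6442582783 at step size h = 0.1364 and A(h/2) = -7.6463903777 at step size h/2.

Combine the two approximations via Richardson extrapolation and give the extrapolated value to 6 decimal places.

-7.646533

With r = 4 the leading error scales as h^4, so the weight is 2^4 = 16.
16·(-7.6463903777) = -122.3422460432; (-122.3422460432) − (-7.6442582783) = -114.6979877649
Denominator 16 − 1 = 15.
R = (-114.6979877649)/15 = -7.6465325177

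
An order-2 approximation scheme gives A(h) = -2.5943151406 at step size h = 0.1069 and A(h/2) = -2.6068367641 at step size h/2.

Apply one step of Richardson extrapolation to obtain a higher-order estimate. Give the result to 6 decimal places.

-2.611011

r = 2, so 2^r = 4.
4*(-2.6068367641) = -10.4273470564; (-10.4273470564) − (-2.5943151406) = -7.8330319158
Denominator 4 − 1 = 3.
(4*(-2.6068367641) − (-2.5943151406))/(4 − 1) = -2.6110106386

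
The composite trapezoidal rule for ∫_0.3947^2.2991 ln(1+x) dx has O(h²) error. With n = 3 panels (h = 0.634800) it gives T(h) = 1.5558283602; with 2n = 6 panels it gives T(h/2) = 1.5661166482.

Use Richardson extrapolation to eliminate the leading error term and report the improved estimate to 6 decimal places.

Leading term ∝ h^2; use weight 4 = 2^2.
Numerator 4*A(h/2) − A(h) = 4*1.5661166482 − 1.5558283602 = 4.7086382326
Denominator 4 − 1 = 3.
R = 4.7086382326/3 = 1.5695460775

1.569546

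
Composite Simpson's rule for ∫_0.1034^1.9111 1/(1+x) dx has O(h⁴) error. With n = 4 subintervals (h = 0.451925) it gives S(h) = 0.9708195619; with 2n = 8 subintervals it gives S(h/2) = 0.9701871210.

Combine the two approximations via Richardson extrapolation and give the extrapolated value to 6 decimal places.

Leading term ∝ h^4; use weight 16 = 2^4.
2^4 × A(h/2) = 15.5229939360; minus A(h) gives 14.5521743741.
14.5521743741 ÷ 15 = 0.9701449583
Correction |R − A(h/2)| = 4.216e-05; gap |A(h/2) − A(h)| = 6.324e-04.

0.970145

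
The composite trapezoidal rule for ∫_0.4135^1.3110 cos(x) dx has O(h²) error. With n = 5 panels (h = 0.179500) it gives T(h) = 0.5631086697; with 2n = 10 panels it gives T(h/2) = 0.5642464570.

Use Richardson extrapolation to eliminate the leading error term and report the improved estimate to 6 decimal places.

r = 2: numerator weight 4, denominator 3.
4×0.5642464570 = 2.2569858280; 2.2569858280 − 0.5631086697 = 1.6938771583
Denominator 4 − 1 = 3.
So the Richardson estimate is 0.5646257194.

0.564626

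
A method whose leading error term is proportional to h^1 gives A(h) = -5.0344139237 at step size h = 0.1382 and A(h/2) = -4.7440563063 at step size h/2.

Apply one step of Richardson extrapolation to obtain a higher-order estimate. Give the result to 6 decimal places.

-4.453699

The method has order 1: 2^1 = 2.
2 × (-4.7440563063) = -9.4881126126; (-9.4881126126) − (-5.0344139237) = -4.4536986889
R = (-4.4536986889)/1 = -4.4536986889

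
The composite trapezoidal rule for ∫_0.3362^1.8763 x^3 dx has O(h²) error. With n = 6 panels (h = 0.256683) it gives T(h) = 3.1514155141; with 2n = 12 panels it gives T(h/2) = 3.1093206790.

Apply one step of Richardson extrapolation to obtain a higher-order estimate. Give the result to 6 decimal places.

With r = 2 the leading error scales as h^2, so the weight is 2^2 = 4.
A(h/2) − A(h) = 3.1093206790 − 3.1514155141 = -0.0420948351
Divide by 2^2 − 1 = 3: (-0.0420948351)/3 = -0.0140316117
R = A(h/2) + (A(h/2) − A(h))/3 = 3.1093206790 − 0.0140316117 = 3.0952890673

3.095289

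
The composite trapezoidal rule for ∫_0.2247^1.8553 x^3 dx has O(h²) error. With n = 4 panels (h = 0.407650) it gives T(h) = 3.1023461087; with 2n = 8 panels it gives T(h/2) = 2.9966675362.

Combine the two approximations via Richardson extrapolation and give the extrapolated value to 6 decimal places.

2.961441

The method has order 2: 2^2 = 4.
Numerator 4 × A(h/2) − A(h) = 4 × 2.9966675362 − 3.1023461087 = 8.8843240361
Divide by 2^2 − 1 = 3.
R = 8.8843240361/3 = 2.9614413454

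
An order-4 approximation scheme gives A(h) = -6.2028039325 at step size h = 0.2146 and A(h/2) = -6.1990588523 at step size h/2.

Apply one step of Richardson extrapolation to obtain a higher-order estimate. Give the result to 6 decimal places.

With r = 4 the leading error scales as h^4, so the weight is 2^4 = 16.
2^4 × A(h/2) = -99.1849416368; minus A(h) gives -92.9821377043.
Extrapolated: (-92.9821377043) / 15 = -6.1988091803

-6.198809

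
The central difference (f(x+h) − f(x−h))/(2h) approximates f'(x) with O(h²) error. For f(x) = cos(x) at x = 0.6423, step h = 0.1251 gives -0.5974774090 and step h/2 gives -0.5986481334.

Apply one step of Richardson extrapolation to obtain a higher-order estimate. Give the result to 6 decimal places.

-0.599038

Method order is 2; weight 2^2 = 4.
4 × (-0.5986481334) − (-0.5974774090) = -1.7971151246
(4 × (-0.5986481334) − (-0.5974774090))/(4 − 1) = -0.5990383749
Gap between inputs: 1.171e-03; correction applied: −0.0003902415.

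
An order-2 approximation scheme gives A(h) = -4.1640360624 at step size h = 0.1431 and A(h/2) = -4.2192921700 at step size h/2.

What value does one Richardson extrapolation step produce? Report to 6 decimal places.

-4.237711

r = 2, so 2^r = 4.
Weighted: (-16.8771686800) − (-4.1640360624) = -12.7131326176
(4*(-4.2192921700) − (-4.1640360624))/(4 − 1) = -4.2377108725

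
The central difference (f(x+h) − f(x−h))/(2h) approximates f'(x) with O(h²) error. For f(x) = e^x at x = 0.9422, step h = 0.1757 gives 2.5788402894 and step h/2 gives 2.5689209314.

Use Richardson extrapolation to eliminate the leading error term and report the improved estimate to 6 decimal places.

2.565614

r = 2: numerator weight 4, denominator 3.
4*2.5689209314 = 10.2756837256; 10.2756837256 − 2.5788402894 = 7.6968434362
7.6968434362 ÷ 3 = 2.5656144787
Shift from A(h/2): −0.0033064527.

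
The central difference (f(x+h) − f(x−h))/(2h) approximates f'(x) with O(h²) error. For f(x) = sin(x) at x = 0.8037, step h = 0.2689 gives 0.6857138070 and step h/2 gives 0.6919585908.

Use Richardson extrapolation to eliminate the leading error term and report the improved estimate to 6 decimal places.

0.694040

r = 2, so 2^r = 4.
Weighted: 2.7678343632 − 0.6857138070 = 2.0821205562
Denominator 4 − 1 = 3.
Result: 0.6940401854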